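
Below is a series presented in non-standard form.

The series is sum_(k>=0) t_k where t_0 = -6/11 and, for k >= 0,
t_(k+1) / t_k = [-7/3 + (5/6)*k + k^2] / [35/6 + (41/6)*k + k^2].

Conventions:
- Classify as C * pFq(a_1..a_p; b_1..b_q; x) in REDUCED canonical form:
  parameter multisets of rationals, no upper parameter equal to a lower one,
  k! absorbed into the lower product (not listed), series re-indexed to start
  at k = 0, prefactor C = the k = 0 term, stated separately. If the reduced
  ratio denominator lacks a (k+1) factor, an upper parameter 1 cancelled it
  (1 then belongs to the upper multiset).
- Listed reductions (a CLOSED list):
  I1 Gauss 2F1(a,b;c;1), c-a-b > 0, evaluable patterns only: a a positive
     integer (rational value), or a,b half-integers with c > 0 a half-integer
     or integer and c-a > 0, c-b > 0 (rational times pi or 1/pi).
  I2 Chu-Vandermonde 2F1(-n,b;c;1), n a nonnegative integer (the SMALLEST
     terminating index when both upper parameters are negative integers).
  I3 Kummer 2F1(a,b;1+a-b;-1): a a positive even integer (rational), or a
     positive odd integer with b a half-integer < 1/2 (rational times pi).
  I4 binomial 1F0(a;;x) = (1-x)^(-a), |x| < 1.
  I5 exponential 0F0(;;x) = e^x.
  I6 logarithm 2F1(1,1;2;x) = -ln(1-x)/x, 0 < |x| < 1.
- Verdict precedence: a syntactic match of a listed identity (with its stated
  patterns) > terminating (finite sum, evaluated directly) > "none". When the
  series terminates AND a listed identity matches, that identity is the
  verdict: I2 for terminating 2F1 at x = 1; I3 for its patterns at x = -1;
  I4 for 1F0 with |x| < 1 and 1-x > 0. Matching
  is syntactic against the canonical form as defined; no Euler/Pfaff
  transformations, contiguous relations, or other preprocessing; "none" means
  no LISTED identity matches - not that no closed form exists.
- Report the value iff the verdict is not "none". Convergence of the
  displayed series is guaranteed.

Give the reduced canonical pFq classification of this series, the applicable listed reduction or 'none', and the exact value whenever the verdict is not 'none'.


The series (x = 1) is 2F1: upper {-7/6, 2}, lower {35/6}, prefactor -6/11. Verdict (x = 1): Gauss's theorem (I1) applies (x = 1: the Gamma ratio telescopes since c-a-b = 5 > 0 and a = 2 in Z>0). Hence: -667/1980.

The tell: t_0 = -6/11 here, and the expanded ratio factors over Q; C = -6/11, x = 1, roots give parameters.
Consecutive-term ratio: r(k) = 1 * (k-7/6) (k+2) / [(k+35/6) (k+1)] - rational in k, leading ratio 1; with t_0 = -6/11, classification follows.


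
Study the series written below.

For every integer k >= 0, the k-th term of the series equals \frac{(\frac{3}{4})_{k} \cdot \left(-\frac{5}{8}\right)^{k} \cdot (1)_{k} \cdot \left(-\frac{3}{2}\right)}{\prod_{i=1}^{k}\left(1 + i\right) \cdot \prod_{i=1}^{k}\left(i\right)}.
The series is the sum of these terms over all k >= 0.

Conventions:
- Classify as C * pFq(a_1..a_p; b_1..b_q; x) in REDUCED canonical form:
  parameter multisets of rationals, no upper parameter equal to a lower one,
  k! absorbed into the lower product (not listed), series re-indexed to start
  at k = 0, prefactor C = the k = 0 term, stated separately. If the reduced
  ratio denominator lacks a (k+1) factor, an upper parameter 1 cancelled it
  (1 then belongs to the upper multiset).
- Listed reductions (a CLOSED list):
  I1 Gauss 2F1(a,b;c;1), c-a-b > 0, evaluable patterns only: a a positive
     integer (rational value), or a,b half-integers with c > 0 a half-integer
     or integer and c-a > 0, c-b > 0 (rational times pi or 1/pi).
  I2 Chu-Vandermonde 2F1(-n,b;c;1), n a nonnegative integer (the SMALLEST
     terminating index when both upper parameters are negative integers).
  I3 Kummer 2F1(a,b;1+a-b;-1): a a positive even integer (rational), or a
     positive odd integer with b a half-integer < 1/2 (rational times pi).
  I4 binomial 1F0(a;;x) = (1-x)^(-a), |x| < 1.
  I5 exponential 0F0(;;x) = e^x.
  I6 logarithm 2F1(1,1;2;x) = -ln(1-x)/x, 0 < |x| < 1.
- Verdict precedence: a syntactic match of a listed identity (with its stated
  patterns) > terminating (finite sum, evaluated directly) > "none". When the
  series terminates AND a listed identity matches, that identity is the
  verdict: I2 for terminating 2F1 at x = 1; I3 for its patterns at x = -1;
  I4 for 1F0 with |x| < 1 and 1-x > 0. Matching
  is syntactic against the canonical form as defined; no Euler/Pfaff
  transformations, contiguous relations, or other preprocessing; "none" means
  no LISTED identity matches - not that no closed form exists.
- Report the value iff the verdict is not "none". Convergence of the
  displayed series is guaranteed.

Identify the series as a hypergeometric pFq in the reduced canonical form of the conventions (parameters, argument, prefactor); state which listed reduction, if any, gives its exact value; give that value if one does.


With C = -\frac{3}{2}: the canonical form is 2F1(\frac{3}{4}, 1; 2; -\frac{5}{8}). Verdict: none. Every listed pattern misses the 2F1 form at -\frac{5}{8}, upper {\frac{3}{4}, 1}.

First insight: t_0 being -\frac{3}{2}, the lower running product (C = -3/2) is a rising factorial.
Consecutive-term ratio: r(k) = -\frac{5}{8} * (k+\frac{3}{4}) (k+1) / [(k+2) (k+1)] - rational in k. x = -\frac{5}{8}; t_0 = -\frac{3}{2}; negate the roots.


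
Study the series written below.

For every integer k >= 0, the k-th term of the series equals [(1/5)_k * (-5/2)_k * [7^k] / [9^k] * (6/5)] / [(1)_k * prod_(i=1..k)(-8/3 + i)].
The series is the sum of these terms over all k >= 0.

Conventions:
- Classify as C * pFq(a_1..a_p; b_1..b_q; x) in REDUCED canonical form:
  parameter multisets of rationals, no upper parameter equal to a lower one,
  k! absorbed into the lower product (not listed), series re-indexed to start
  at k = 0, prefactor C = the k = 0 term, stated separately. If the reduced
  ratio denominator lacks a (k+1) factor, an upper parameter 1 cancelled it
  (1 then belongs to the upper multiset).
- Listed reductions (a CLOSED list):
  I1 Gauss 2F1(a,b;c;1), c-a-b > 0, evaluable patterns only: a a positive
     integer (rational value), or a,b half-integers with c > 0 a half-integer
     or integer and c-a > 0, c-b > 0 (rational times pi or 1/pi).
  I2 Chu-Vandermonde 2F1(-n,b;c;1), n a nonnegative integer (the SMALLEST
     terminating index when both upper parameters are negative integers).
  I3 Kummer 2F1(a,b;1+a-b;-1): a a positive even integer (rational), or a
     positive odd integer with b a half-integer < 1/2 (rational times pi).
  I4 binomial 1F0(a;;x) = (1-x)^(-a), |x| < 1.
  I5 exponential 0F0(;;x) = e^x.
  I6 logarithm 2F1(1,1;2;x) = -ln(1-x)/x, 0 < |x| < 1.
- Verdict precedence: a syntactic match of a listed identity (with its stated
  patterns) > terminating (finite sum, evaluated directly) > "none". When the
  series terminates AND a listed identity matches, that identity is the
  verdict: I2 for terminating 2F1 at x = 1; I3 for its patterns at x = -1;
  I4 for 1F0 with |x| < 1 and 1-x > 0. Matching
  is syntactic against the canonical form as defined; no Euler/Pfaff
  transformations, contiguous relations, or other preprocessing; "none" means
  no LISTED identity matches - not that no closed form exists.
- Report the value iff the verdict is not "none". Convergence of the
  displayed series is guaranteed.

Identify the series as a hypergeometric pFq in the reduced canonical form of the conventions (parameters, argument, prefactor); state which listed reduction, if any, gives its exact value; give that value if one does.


Reduced: x = 7/9, 2F1, upper = {-5/2, 1/5}, lower = {-5/3}, C = 6/5. Verdict: none - this 2F1 at x = 7/9 matches no listed pattern, and upper {-5/2, 1/5} holds no stopper.

Structural cue: t_0 being 6/5, (1)_k (C = 6/5) is k! itself.
Term ratio: r(k) = (7/9) * (k-5/2) (k+1/5) / [(k-5/3) (k+1)] - rational in k, leading ratio (7/9); with t_0 = 6/5, classification follows.


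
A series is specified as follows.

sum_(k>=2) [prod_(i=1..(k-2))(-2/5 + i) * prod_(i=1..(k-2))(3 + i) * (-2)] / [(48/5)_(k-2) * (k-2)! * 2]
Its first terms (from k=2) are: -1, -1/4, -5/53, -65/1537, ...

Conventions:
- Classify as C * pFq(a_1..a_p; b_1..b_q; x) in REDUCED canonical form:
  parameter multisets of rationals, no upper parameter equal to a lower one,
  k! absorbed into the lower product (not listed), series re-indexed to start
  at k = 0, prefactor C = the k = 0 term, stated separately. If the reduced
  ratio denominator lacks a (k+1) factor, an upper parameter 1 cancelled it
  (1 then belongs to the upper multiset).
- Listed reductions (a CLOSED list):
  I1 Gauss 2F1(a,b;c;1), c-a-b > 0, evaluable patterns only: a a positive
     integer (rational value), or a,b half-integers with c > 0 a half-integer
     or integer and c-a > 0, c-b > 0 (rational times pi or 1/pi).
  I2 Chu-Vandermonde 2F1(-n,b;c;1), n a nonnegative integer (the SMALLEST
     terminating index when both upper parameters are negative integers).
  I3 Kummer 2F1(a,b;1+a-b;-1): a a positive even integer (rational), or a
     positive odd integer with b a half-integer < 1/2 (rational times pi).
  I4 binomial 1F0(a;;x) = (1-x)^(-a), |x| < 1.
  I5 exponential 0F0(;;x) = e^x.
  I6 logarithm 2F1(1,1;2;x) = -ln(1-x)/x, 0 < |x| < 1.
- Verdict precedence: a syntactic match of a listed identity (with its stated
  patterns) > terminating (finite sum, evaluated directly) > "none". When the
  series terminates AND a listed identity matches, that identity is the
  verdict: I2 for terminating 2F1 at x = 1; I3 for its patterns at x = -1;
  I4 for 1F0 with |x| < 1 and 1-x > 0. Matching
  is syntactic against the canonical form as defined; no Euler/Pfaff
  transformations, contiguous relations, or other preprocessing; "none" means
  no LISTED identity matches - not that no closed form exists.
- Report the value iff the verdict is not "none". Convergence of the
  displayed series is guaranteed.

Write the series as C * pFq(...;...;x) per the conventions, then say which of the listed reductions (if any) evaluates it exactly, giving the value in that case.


Reduced: x = 1, 2F1, upper = {3/5, 4}, lower = {48/5}, C = -1. Verdict: the Gauss summation I1 fires (x = 1: the Gamma ratio telescopes since c-a-b = 5 > 0 and a = 4 in Z>0). Hence: -8987/6250.

Key step: t_0 = -1 here, and the constant factors (prefactor -1) combine into one prefactor.
Term ratio: r(k) = 1 * (k+3/5) (k+4) / [(k+48/5) (k+1)] - poly over poly, x = 1 from leading terms; C = -1 at k = 0.


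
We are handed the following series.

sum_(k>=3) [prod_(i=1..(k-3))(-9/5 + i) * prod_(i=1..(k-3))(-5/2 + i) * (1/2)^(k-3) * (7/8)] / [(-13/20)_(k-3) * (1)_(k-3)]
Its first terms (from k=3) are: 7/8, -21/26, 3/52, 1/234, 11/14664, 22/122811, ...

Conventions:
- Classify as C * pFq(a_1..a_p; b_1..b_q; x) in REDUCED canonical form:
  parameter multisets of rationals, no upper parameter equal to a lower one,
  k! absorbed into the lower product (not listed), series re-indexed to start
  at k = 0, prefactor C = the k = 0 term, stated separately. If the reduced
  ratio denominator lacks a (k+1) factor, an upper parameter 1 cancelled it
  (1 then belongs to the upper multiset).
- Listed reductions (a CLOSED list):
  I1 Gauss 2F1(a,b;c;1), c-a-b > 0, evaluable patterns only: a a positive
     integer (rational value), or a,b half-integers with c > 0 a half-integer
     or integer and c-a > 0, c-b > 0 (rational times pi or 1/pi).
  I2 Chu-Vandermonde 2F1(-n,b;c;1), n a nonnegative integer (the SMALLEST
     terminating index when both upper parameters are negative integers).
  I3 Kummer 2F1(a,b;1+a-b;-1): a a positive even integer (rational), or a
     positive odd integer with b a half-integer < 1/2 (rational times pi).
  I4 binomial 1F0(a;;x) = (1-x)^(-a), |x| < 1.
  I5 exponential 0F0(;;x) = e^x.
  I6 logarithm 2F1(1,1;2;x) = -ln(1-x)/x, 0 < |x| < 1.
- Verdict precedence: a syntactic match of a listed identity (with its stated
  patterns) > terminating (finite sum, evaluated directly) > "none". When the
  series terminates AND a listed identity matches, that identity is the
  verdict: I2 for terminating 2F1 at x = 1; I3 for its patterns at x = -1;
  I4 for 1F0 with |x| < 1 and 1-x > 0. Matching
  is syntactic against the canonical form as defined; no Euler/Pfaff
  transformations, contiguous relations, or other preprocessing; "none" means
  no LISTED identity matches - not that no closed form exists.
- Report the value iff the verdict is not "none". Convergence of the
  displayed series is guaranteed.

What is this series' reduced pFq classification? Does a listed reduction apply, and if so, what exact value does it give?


The series (x = 1/2) is 2F1: upper {-3/2, -4/5}, lower {-13/20}, prefactor 7/8. Verdict: none. A 2F1 with upper {-3/2, -4/5} fits none of I1-I6 at x = 1/2; the sum runs forever.

The tell: t_0 = 7/8 here, and the running product (prefactor 7/8) telescopes to a rising factorial.
Ratio: r(k) = (1/2) * (k-3/2) (k-4/5) / [(k-13/20) (k+1)] - rational in k, leading ratio (1/2); with t_0 = 7/8, classification follows.


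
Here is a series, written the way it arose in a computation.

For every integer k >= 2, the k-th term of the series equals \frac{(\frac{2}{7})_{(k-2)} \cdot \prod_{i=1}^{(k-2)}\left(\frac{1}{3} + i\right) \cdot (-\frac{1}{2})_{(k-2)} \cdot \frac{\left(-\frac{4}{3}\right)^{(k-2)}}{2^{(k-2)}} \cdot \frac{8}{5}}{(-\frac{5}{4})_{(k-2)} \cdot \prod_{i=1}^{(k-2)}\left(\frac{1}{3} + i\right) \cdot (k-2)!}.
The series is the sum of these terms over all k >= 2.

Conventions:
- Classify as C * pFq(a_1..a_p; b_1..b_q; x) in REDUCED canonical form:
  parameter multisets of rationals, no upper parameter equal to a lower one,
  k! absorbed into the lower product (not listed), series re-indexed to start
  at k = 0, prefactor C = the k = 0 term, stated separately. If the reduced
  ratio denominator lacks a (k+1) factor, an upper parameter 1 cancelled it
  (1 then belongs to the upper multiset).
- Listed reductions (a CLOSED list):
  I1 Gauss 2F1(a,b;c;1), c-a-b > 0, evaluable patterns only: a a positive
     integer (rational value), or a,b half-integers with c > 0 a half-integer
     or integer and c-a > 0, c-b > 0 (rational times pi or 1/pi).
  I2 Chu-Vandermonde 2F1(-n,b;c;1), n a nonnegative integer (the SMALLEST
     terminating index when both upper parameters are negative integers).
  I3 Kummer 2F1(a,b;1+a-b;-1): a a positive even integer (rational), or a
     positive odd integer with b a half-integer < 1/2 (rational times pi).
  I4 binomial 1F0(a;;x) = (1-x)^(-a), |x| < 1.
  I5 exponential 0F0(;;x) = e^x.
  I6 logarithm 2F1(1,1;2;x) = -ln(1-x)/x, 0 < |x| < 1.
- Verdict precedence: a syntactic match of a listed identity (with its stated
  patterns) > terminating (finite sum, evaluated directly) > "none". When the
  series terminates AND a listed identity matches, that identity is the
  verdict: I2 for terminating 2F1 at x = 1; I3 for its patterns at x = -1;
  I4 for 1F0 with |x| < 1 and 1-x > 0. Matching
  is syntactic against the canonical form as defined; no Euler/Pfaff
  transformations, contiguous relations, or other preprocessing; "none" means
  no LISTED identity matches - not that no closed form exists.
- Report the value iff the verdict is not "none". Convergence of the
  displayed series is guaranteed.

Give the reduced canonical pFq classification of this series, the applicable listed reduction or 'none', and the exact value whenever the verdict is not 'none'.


Key observation: from the first term \frac{8}{5}: the lower running product (prefactor 8/5) is a rising factorial.
Consecutive-term ratio: r(k) = -\frac{2}{3} * (k-\frac{1}{2}) (k+\frac{2}{7}) / [(k-\frac{5}{4}) (k+1)] - rational in k. x = -\frac{2}{3}; t_0 = \frac{8}{5}; negate the roots.

At argument -\frac{2}{3}: a 2F1 with upper {-\frac{1}{2}, \frac{2}{7}}, lower {-\frac{5}{4}}, scaled by C = \frac{8}{5}. Verdict: none. A 2F1 with upper {-\frac{1}{2}, \frac{2}{7}} fits none of I1-I6 at x = -\frac{2}{3}; the sum runs forever.


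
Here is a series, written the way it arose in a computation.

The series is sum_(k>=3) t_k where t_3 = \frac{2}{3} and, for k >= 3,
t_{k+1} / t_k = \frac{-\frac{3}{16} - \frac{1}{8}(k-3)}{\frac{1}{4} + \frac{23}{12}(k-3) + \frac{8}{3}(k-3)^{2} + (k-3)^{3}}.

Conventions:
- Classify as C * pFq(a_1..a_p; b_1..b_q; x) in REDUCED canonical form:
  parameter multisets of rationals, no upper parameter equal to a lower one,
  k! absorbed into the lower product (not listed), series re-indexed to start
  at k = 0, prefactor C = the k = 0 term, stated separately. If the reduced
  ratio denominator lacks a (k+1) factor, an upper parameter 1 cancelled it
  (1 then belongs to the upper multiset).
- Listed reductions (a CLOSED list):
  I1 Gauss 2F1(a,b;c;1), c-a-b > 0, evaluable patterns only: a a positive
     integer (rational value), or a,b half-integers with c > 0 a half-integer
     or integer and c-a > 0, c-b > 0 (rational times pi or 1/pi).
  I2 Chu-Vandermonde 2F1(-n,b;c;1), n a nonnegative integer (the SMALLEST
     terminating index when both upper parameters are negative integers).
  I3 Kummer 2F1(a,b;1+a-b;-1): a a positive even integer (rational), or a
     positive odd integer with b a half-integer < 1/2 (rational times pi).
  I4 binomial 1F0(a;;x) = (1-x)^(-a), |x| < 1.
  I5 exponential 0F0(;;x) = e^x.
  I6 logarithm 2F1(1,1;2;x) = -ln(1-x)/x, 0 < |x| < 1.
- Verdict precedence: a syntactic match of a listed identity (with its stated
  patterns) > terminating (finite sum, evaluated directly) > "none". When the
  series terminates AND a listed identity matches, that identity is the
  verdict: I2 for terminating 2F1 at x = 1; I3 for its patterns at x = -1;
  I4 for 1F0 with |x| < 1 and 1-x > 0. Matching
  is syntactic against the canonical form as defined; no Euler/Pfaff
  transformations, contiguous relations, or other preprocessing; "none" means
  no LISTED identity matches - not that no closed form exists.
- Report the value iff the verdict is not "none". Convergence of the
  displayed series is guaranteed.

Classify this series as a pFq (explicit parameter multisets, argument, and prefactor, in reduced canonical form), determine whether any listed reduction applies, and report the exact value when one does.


First insight: x = -\frac{1}{8} and the ratio is unreduced: k + 3/2 divides both sides (C = 2/3).
Ratio: r(k) = -\frac{1}{8} * 1 / [(k+\frac{1}{6}) (k+1)] ; factor over Q: parameters, x = -\frac{1}{8}, and C = \frac{2}{3}.

With C = \frac{2}{3}: the canonical form is 0F1(-; \frac{1}{6}; -\frac{1}{8}). Verdict: no listed reduction: x = -\frac{1}{8} and upper {-} fail every I1-I6 pattern.


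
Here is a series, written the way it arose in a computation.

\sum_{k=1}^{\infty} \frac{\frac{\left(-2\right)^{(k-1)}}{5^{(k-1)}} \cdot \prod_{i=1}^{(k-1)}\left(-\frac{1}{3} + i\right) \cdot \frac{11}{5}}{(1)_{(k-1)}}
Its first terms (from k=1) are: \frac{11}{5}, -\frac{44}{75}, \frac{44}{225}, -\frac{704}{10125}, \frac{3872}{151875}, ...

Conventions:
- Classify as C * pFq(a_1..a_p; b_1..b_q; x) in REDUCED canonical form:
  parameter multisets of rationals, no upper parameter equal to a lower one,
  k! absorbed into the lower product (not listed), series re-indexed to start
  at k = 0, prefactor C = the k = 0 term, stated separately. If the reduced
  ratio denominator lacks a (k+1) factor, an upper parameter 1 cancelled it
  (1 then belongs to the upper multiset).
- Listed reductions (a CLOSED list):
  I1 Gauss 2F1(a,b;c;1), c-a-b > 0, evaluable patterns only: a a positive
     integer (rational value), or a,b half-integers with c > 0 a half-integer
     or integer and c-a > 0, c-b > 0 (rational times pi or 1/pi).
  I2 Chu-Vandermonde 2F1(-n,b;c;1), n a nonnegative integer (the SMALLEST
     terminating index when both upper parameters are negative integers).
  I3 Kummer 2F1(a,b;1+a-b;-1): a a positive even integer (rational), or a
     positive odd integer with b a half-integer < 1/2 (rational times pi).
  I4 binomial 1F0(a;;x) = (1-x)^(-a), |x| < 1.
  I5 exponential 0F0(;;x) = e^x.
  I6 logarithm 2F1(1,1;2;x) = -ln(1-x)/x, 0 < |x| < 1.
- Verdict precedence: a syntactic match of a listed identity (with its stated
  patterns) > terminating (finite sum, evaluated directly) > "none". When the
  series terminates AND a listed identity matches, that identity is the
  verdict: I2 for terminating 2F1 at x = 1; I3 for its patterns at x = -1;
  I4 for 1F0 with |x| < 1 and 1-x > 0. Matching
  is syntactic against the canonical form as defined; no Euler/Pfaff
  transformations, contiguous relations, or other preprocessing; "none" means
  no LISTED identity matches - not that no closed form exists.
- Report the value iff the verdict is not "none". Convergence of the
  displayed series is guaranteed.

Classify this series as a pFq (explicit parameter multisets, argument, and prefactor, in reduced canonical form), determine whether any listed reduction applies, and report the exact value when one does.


The series (x = -\frac{2}{5}) is 1F0: upper {\frac{2}{3}}, lower {-}, prefactor \frac{11}{5}. Verdict: the binomial series (I4) matches (the 1F0 binomial series: exponent -2/3, x = -\frac{2}{5}). Exact value: \frac{11}{5} \cdot \left(\frac{7}{5}\right)^{-\frac{2}{3}}.

The tell: t_0 = \frac{11}{5} here, and the running product (C = 11/5, x = -2/5) telescopes to a rising factorial.
Adjacent-term ratio: r(k) = -\frac{2}{5} * (k+\frac{2}{3}) / [(k+1)] - rational; roots negated = parameters, x = -\frac{2}{5}, C = \frac{11}{5}.


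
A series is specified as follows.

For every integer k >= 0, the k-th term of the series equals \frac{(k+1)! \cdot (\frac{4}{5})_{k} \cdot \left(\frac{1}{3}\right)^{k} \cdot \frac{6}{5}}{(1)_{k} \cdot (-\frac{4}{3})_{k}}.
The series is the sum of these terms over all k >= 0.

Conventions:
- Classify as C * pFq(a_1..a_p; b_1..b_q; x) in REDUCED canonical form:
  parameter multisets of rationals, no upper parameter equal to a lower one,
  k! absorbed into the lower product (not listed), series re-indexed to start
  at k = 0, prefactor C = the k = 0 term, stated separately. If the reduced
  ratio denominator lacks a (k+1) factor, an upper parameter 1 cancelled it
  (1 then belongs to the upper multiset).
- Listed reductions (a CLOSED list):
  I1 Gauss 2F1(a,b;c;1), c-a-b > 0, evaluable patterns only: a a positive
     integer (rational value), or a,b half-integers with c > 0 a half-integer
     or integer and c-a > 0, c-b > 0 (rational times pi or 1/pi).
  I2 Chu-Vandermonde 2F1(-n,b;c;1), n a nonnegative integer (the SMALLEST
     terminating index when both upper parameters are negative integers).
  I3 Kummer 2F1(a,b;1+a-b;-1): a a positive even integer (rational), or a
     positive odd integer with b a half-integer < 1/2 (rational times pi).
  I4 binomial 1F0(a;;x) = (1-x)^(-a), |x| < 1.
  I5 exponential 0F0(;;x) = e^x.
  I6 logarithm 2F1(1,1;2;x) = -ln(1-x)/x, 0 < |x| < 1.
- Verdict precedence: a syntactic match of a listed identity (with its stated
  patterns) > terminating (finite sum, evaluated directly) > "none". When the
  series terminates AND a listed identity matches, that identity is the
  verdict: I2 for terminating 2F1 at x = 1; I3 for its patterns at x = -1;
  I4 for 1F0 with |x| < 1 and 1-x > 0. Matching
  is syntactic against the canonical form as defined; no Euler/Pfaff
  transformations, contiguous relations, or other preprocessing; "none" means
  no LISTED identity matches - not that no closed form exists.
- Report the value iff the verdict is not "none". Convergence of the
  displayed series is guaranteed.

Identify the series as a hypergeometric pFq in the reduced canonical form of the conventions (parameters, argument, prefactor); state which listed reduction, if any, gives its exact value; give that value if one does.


Prefactor \frac{6}{5}, argument \frac{1}{3}: 2F1 with upper {\frac{4}{5}, 2} over lower {-\frac{4}{3}}. Verdict: none - at argument \frac{1}{3} the multisets {\frac{4}{5}, 2} ; {-\frac{4}{3}} match no listed identity.

Key observation: x = \frac{1}{3} and the factorial ratio (prefactor 6/5) (k+a-1)!/(a-1)! is a rising factorial (a)_k.
Consecutive-term ratio: r(k) = \frac{1}{3} * (k+\frac{4}{5}) (k+2) / [(k-\frac{4}{3}) (k+1)] - poly over poly, x = \frac{1}{3} from leading terms; C = \frac{6}{5} at k = 0.


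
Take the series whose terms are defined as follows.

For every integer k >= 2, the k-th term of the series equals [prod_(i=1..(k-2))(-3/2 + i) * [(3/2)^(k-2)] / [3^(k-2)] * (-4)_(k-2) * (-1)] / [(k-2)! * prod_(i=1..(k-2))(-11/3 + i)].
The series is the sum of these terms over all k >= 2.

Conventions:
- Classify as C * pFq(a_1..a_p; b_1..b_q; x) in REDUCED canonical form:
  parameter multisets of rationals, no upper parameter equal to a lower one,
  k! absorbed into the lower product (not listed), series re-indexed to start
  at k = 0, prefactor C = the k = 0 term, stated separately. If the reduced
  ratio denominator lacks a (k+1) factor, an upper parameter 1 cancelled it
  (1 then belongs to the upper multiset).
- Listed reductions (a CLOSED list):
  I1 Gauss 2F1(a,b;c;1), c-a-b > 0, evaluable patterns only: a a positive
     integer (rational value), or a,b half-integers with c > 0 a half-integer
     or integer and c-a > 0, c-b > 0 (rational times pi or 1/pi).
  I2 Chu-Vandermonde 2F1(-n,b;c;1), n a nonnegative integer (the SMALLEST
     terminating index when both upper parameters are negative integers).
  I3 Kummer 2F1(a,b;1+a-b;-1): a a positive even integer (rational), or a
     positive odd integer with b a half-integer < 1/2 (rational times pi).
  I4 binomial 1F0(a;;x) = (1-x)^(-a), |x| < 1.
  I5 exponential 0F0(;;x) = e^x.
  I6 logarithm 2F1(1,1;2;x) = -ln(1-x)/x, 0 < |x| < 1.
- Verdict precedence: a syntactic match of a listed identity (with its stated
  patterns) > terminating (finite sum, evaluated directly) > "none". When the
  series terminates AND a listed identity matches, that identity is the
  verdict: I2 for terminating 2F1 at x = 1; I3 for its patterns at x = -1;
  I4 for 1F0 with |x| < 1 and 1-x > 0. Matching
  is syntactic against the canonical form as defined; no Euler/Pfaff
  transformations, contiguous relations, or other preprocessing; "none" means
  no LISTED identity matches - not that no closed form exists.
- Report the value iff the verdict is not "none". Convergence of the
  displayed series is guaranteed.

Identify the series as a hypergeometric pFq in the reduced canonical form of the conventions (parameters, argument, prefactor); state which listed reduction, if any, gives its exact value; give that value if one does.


Key step: t_0 = -1 here, and the two k-th powers (C = -1, x = 1/2) combine into one argument.
Consecutive-term ratio: r(k) = (1/2) * (k-4) (k-1/2) / [(k-8/3) (k+1)] - rational in k. x = (1/2); t_0 = -1; negate the roots.

The series (x = 1/2) is 2F1: upper {-4, -1/2}, lower {-8/3}, prefactor -1. Verdict: terminating. (-4)_k vanishes past k = 4, leaving a 5-term sum, computed directly. Sum: -10991/20480.


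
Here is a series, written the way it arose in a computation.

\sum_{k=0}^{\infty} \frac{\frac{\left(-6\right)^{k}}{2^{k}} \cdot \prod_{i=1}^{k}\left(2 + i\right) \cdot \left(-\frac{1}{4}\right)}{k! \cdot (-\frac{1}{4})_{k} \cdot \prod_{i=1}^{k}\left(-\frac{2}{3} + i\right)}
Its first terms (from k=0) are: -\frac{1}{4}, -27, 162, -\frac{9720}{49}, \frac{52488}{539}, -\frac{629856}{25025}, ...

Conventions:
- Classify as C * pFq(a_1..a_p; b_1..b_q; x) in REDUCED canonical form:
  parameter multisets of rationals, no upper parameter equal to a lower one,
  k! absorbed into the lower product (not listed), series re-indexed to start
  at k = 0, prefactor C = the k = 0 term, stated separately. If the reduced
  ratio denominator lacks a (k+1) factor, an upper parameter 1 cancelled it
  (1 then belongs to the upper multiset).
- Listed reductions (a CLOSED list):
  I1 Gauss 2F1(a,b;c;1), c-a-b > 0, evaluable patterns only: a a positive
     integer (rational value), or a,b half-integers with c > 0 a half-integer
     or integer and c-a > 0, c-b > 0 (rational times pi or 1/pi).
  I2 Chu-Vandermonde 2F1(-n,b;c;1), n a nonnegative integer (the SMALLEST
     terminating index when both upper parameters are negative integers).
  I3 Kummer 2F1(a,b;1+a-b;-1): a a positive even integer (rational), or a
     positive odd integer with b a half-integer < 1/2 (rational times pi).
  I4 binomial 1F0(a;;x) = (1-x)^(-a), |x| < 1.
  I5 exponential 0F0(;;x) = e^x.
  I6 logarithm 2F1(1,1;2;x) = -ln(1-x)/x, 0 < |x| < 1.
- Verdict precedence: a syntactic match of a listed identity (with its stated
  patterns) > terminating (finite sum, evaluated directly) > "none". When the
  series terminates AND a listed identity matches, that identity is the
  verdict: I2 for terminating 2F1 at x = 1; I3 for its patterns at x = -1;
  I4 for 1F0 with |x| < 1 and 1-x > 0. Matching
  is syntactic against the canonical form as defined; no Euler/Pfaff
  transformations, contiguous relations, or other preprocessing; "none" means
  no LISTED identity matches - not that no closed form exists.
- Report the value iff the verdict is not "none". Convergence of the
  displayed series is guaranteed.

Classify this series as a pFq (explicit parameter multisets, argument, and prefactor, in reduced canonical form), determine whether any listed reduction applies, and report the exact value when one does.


At argument -3: a 1F2 with upper {3}, lower {-\frac{1}{4}, \frac{1}{3}}, scaled by C = -\frac{1}{4}. Verdict: none (x = -3): each listed identity misses the multisets {3} ; {-\frac{1}{4}, \frac{1}{3}}.

Structural cue: t_0 being -\frac{1}{4}, the two k-th powers (C = -1/4, x = -3) combine into one argument.
Step ratio: r(k) = -3 * (k+3) / [(k-\frac{1}{4}) (k+\frac{1}{3}) (k+1)] - rational in k, leading ratio -3; with t_0 = -\frac{1}{4}, classification follows.


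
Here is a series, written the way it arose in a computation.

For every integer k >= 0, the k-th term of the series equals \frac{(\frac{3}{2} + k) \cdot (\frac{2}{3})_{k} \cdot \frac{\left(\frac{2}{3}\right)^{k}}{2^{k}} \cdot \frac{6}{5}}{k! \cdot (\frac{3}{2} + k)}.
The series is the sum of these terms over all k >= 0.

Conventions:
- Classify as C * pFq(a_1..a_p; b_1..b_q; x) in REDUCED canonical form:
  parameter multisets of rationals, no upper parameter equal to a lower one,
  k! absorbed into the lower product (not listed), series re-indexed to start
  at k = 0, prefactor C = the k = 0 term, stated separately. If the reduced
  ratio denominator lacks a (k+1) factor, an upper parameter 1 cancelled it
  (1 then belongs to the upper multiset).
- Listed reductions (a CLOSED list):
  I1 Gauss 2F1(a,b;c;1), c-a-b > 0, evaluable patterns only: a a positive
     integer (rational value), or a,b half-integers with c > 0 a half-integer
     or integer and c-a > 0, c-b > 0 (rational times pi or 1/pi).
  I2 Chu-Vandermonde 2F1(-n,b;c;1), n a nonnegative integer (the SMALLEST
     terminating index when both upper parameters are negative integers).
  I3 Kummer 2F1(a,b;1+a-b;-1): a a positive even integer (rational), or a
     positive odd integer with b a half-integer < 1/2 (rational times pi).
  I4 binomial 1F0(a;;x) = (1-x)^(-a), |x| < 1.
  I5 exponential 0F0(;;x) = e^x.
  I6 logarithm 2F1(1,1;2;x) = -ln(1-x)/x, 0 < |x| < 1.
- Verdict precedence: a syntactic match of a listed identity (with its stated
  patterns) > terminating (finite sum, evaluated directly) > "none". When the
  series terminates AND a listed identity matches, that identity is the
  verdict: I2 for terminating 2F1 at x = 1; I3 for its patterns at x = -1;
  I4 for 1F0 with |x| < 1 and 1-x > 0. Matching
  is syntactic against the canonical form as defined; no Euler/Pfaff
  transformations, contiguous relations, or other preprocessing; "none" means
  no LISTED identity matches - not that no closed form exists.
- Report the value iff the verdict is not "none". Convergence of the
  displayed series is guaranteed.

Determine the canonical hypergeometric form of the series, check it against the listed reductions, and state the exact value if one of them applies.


Key observation: from the first term \frac{6}{5}: the two k-th powers (prefactor 6/5) combine into one argument.
Step ratio: r(k) = \frac{1}{3} * (k+\frac{2}{3}) / [(k+1)] - rational; roots negated = parameters, x = \frac{1}{3}, C = \frac{6}{5}.

With C = \frac{6}{5}: the canonical form is 1F0(\frac{2}{3}; -; \frac{1}{3}). Verdict: binomial (I4) matches (the 1F0 binomial series: exponent -2/3, x = \frac{1}{3}). Value: \frac{6}{5} \cdot \left(\frac{2}{3}\right)^{-\frac{2}{3}}.


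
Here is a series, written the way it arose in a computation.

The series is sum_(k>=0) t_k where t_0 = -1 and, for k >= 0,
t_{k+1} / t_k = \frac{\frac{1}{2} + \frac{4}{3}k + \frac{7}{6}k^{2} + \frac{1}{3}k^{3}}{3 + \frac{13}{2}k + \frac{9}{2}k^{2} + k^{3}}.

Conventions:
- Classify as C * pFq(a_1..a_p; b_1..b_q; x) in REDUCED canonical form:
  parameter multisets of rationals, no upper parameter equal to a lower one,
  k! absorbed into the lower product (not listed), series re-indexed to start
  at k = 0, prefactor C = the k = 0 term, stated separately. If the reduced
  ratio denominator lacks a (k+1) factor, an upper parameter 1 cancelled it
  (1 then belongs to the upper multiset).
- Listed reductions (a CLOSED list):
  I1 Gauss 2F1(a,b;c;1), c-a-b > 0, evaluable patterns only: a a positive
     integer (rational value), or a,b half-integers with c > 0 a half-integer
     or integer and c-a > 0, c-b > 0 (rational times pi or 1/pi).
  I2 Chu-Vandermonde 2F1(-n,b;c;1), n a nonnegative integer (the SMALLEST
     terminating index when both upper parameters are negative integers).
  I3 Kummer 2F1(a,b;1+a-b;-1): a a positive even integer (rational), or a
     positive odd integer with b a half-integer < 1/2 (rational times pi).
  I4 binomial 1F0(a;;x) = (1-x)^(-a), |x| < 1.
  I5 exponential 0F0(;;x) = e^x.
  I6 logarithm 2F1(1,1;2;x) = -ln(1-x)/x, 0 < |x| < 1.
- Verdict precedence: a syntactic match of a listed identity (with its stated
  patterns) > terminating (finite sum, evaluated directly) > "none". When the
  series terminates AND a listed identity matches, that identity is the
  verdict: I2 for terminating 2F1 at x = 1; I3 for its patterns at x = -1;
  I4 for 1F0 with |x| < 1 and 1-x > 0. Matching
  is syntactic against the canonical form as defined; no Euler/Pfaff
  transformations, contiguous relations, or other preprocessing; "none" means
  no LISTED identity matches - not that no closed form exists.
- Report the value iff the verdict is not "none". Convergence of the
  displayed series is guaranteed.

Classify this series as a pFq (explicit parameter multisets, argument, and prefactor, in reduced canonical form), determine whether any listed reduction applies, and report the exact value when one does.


Prefactor -1, argument \frac{1}{3}: 2F1 with upper {1, 1} over lower {2}. Verdict: logarithm (I6) applies (the logarithm: parameters (1,1;2), x = \frac{1}{3}). Hence: 3 \cdot \ln\left(\frac{2}{3}\right).

First insight: x = \frac{1}{3} and cancel k + 3/2 from the displayed ratio first; then prefactor -1.
Term ratio: r(k) = \frac{1}{3} * (k+1) (k+1) / [(k+2) (k+1)] ; factor over Q: parameters, x = \frac{1}{3}, and C = -1.


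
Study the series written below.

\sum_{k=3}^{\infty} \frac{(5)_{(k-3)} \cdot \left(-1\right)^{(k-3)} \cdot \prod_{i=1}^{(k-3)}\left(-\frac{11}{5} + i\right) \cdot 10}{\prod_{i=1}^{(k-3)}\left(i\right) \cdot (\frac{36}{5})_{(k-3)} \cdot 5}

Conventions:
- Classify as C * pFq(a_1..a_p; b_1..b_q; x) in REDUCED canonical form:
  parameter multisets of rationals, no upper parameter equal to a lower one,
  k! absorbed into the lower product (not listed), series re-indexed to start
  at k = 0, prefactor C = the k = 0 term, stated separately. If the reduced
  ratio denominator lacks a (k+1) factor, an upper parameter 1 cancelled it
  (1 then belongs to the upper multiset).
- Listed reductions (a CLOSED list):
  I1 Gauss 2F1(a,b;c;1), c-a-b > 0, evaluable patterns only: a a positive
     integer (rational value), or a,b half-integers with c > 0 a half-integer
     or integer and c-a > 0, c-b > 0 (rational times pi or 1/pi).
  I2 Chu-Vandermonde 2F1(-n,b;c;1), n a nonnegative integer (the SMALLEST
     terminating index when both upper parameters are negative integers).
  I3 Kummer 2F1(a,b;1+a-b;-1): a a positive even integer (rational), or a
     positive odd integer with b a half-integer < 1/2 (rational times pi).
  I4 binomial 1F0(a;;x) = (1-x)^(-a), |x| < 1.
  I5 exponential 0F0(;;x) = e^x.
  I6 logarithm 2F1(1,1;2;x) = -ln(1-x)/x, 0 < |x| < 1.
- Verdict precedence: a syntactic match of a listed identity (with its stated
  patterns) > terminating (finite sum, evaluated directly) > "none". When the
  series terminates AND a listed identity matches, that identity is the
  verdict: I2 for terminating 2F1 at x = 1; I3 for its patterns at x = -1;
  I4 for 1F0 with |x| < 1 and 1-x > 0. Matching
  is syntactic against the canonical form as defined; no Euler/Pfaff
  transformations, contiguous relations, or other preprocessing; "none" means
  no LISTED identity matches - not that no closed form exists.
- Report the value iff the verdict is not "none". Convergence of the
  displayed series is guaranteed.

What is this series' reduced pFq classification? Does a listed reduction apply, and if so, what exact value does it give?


With C = 2: the canonical form is 2F1(-\frac{6}{5}, 5; \frac{36}{5}; -1). Verdict: none. A 2F1 with upper {-\frac{6}{5}, 5} fits none of I1-I6 at x = -1; the sum runs forever.

Key step: t_0 being 2, the product of the first k integers (prefactor 2) is k!.
Adjacent-term ratio: r(k) = -1 * (k-\frac{6}{5}) (k+5) / [(k+\frac{36}{5}) (k+1)] - rational in k, leading ratio -1; with t_0 = 2, classification follows.


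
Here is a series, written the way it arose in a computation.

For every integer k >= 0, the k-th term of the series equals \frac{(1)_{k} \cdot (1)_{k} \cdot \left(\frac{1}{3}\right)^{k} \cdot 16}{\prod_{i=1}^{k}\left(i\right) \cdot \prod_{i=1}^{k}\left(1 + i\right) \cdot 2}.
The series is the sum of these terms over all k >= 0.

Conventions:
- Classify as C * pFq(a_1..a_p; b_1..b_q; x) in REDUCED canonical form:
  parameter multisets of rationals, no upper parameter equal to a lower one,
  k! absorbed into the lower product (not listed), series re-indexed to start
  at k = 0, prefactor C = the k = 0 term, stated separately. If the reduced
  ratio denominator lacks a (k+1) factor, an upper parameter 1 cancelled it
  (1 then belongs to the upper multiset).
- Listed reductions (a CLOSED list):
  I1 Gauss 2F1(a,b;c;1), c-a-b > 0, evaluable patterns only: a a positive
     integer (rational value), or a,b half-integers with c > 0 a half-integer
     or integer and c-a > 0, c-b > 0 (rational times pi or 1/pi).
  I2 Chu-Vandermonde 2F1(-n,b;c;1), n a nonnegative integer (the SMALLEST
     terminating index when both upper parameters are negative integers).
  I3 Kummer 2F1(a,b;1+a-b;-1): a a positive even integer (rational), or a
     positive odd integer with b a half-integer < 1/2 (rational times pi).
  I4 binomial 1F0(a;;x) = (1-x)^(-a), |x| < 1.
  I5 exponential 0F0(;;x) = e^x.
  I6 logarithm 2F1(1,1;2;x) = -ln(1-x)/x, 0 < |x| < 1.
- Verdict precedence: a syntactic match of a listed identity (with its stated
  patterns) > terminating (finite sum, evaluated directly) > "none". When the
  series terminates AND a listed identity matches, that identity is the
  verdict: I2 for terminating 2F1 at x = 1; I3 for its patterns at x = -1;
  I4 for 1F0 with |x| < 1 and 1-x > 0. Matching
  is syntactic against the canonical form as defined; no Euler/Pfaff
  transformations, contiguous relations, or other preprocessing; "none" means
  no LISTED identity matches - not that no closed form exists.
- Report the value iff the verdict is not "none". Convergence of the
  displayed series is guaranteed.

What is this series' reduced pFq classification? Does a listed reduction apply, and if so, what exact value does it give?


Canonical form: C = 8 times 2F1 with upper {1, 1}, lower {2}, x = \frac{1}{3}. Verdict: the I6 logarithm reduction matches (the logarithm: parameters (1,1;2), x = \frac{1}{3}). Hence: \left(-24\right) \cdot \ln\left(\frac{2}{3}\right).

Structural cue: with t_0 = 8, the lower running product (C = 8, x = 1/3) is a rising factorial.
Ratio: r(k) = \frac{1}{3} * (k+1) (k+1) / [(k+2) (k+1)] - rational in k, leading ratio \frac{1}{3}; with t_0 = 8, classification follows.


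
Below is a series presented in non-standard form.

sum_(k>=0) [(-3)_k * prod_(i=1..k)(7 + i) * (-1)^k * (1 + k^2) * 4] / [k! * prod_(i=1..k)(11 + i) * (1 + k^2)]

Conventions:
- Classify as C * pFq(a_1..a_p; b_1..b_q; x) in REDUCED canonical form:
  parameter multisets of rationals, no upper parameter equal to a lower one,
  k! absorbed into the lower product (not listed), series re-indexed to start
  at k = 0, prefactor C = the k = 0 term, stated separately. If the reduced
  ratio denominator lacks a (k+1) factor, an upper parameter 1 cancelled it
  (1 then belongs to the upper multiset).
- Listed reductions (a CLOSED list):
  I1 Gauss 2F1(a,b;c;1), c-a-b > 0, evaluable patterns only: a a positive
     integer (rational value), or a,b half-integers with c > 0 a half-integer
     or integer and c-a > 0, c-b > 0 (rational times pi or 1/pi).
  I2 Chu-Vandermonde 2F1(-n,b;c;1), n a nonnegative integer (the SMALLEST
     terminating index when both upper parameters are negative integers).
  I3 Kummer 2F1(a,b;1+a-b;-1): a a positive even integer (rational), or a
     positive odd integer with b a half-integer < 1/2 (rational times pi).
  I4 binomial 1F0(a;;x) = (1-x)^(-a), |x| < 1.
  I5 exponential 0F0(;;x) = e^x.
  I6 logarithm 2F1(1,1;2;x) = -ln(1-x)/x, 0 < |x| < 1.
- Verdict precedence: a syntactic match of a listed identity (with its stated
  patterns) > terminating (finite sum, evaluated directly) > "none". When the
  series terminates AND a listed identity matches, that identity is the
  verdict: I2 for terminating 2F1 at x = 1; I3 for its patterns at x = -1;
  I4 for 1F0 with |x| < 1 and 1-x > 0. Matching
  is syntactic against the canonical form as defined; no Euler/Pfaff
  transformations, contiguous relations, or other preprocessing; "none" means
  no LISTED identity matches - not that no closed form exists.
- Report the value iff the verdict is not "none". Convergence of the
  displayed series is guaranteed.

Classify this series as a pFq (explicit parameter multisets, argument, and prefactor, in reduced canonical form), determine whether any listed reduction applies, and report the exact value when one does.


Reduced: x = -1, 2F1, upper = {-3, 8}, lower = {12}, C = 4. Verdict (x = -1): the Kummer evaluation I3 applies (x = -1; c = 12 equals 1+a-b for upper {-3, 8}: listed pattern). Its exact value is 132/7.

First insight: from the first term 4: the running product (C = 4, x = -1) telescopes to a rising factorial.
Term ratio: r(k) = (-1) * (k-3) (k+8) / [(k+12) (k+1)] - rational in k. x = (-1); t_0 = 4; negate the roots.
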